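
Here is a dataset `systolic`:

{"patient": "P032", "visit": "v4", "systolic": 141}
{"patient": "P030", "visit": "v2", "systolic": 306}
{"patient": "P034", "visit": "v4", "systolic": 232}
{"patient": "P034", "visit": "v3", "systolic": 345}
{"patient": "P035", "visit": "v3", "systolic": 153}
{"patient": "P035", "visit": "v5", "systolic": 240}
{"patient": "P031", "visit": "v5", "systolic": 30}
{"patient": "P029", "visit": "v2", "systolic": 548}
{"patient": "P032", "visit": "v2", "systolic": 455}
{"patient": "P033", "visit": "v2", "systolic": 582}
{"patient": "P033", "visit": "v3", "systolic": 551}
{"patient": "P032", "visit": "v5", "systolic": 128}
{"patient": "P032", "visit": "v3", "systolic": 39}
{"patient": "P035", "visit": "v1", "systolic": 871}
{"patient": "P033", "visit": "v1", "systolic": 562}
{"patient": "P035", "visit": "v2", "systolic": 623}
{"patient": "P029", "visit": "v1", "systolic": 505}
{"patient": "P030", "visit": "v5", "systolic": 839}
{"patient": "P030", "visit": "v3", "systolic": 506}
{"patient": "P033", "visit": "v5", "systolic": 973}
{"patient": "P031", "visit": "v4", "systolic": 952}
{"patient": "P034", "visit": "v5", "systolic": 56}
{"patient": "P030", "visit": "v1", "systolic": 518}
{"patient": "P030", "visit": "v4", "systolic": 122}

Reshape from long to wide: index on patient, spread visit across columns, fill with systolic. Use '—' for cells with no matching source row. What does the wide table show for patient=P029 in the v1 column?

505

The long row with patient=P029, visit=v1 has systolic=505.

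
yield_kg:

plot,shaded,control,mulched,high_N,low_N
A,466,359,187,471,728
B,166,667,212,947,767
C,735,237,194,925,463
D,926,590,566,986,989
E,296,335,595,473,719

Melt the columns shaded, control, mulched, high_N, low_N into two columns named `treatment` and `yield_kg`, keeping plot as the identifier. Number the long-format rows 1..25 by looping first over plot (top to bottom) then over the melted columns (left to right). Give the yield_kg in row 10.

767

25 rows total (5 × 5). Row 10: index ⌊(10-1)/5⌋ = 1 into plot → B; (10-1) mod 5 = 4 into the melted columns → low_N.
So row 10 is (B, low_N, 767); yield_kg = 767.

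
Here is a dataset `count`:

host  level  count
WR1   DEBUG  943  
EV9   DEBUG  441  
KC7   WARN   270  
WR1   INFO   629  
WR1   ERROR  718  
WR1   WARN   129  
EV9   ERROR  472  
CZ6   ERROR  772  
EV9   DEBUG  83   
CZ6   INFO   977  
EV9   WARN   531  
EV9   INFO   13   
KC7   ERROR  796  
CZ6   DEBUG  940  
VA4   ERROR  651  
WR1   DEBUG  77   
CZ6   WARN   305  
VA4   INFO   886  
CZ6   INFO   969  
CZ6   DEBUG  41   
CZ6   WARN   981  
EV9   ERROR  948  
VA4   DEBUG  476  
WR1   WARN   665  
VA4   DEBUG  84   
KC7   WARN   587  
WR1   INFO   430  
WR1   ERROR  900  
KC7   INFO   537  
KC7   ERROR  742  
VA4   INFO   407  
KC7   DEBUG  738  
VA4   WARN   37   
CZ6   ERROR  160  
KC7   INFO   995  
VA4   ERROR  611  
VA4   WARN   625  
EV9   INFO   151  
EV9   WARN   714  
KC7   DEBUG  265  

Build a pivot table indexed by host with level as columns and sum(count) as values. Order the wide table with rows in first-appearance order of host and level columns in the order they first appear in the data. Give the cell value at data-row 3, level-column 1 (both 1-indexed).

With rows in first-appearance order of host, row 3 is host=KC7. level columns in first-appearance order: DEBUG, WARN, INFO, ERROR; column 1 is DEBUG.
Long rows with host=KC7, level=DEBUG: 738 + 265 = 1003.

1003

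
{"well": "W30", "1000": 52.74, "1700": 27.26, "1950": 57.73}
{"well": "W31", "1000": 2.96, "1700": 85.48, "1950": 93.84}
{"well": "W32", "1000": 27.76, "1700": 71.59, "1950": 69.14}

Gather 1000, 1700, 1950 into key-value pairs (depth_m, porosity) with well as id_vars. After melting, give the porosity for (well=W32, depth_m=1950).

69.14

Unpivoting turns each (well, wide-column) pair into one long row.
The wide cell at row W32, column 1950 holds 69.14, so the long row (W32, 1950) has porosity=69.14.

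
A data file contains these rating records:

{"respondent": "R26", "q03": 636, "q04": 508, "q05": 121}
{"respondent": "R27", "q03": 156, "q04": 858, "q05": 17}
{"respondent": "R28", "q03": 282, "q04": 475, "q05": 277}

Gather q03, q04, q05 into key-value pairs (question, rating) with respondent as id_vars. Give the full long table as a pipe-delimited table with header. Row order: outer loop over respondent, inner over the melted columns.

Each (respondent, column) pair becomes one row: 3 × 3 = 9 rows.
For example, (R26, q03) → rating=636.

| respondent | question | rating |
| R26 | q03 | 636 |
| R26 | q04 | 508 |
| R26 | q05 | 121 |
| R27 | q03 | 156 |
| R27 | q04 | 858 |
| R27 | q05 | 17 |
| R28 | q03 | 282 |
| R28 | q04 | 475 |
| R28 | q05 | 277 |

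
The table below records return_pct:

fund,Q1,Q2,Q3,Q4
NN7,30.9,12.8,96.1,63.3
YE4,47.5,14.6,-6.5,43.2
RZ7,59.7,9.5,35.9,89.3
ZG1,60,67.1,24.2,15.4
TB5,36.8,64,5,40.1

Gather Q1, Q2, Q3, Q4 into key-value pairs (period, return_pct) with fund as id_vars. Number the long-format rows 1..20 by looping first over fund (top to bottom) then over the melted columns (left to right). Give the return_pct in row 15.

24.2

20 rows total (5 × 4). Row 15: index ⌊(15-1)/4⌋ = 3 into fund → ZG1; (15-1) mod 4 = 2 into the melted columns → Q3.
So row 15 is (ZG1, Q3, 24.2); return_pct = 24.2.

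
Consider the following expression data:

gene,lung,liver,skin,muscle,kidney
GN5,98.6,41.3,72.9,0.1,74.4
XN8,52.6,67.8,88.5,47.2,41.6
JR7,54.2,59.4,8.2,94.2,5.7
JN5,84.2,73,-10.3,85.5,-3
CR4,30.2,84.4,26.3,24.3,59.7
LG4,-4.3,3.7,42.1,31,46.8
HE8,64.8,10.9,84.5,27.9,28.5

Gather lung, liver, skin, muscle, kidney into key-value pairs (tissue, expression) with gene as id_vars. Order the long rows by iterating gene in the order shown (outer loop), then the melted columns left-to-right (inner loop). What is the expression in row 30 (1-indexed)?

46.8

35 rows total (7 × 5). Row 30: index ⌊(30-1)/5⌋ = 5 into gene → LG4; (30-1) mod 5 = 4 into the melted columns → kidney.
So row 30 is (LG4, kidney, 46.8); expression = 46.8.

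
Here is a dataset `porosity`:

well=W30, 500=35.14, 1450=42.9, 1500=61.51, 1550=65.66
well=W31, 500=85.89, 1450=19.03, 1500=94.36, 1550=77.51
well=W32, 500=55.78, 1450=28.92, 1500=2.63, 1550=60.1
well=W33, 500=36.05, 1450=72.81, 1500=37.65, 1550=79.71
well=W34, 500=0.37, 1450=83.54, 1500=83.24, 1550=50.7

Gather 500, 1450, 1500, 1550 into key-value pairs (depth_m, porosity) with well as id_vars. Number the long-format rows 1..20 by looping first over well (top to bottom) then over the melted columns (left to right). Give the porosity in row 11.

2.63

20 rows total (5 × 4). Row 11: index ⌊(11-1)/4⌋ = 2 into well → W32; (11-1) mod 4 = 2 into the melted columns → 1500.
So row 11 is (W32, 1500, 2.63); porosity = 2.63.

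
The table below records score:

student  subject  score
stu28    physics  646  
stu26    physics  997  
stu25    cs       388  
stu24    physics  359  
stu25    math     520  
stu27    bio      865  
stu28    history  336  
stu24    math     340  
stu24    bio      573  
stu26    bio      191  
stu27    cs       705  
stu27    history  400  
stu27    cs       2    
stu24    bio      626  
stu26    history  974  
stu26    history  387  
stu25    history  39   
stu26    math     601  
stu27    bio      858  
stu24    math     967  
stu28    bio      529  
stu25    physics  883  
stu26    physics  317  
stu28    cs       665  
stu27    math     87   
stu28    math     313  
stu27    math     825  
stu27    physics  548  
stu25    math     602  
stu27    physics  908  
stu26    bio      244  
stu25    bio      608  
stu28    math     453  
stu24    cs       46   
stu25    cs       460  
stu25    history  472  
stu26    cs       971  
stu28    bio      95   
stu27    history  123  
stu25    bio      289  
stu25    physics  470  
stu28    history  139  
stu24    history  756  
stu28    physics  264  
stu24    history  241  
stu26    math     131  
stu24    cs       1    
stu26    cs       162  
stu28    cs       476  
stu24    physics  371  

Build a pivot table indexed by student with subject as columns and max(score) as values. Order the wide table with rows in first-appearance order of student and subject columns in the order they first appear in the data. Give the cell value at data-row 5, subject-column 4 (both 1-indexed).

865

With rows in first-appearance order of student, row 5 is student=stu27. subject columns in first-appearance order: physics, cs, math, bio, history; column 4 is bio.
Long rows with student=stu27, subject=bio: max(865, 858) = 865.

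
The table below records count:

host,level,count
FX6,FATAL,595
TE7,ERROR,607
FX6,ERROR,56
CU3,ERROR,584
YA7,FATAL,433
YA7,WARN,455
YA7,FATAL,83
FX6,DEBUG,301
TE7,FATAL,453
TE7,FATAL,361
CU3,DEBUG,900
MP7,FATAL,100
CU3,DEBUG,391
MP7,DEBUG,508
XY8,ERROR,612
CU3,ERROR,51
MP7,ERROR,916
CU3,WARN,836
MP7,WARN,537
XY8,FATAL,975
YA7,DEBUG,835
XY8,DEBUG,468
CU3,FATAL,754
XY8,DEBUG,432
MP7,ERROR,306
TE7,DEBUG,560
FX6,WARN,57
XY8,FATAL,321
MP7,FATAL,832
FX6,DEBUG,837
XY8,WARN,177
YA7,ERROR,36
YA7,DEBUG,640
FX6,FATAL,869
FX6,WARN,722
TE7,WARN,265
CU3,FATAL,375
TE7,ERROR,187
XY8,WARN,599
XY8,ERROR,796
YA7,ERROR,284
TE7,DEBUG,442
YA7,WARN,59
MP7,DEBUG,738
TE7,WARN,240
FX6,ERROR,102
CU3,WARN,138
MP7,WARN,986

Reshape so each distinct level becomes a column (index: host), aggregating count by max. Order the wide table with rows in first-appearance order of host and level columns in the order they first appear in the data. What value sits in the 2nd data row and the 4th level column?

With rows in first-appearance order of host, row 2 is host=TE7. level columns in first-appearance order: FATAL, ERROR, WARN, DEBUG; column 4 is DEBUG.
Long rows with host=TE7, level=DEBUG: max(560, 442) = 560.

560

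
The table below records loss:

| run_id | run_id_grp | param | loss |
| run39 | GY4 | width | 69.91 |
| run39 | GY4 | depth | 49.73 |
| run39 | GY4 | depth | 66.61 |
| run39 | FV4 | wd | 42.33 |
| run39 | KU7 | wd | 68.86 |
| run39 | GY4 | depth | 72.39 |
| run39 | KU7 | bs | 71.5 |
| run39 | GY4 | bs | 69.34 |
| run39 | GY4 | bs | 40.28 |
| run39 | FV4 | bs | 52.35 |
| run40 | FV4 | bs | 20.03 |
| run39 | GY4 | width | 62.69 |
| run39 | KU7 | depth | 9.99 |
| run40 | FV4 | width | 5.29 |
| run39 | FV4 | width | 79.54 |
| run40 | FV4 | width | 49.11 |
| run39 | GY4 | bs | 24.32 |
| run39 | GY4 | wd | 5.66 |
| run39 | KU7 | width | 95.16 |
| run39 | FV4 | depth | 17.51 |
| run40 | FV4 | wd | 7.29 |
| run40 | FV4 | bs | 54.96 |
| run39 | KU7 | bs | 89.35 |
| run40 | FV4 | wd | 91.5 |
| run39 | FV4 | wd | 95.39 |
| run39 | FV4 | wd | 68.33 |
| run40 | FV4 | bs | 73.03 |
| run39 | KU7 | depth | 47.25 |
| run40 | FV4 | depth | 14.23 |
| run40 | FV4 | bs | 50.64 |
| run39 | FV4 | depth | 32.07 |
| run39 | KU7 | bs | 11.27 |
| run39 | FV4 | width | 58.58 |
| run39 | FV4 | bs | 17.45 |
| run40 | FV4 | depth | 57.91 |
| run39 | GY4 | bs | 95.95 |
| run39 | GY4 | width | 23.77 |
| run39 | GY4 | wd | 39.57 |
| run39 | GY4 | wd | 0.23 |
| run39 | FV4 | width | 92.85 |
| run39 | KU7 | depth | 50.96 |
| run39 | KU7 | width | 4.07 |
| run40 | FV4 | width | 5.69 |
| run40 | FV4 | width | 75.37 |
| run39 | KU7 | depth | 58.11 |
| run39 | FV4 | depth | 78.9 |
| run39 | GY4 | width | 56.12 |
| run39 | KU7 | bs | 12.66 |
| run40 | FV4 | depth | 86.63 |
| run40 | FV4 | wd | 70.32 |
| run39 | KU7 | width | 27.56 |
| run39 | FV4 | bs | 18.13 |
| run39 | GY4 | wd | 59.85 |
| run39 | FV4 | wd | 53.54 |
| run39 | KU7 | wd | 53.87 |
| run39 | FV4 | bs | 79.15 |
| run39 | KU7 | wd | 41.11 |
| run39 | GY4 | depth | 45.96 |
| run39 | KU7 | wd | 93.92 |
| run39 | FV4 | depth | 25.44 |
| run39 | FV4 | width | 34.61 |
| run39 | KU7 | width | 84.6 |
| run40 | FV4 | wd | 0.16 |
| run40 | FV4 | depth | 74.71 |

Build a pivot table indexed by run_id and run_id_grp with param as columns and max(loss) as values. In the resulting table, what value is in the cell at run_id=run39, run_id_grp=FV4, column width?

92.85

Rows with run_id=run39, run_id_grp=FV4 and param=width: loss values are 79.54, 58.58, 92.85, 34.61.
max(79.54, 58.58, 92.85, 34.61) = 92.85.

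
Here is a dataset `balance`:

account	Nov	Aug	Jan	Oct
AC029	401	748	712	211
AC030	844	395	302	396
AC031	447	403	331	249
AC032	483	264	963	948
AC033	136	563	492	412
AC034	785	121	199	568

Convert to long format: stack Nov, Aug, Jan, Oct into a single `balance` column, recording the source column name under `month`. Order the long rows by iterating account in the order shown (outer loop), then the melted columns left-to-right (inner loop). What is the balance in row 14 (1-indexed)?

24 rows total (6 × 4). Row 14: index ⌊(14-1)/4⌋ = 3 into account → AC032; (14-1) mod 4 = 1 into the melted columns → Aug.
So row 14 is (AC032, Aug, 264); balance = 264.

264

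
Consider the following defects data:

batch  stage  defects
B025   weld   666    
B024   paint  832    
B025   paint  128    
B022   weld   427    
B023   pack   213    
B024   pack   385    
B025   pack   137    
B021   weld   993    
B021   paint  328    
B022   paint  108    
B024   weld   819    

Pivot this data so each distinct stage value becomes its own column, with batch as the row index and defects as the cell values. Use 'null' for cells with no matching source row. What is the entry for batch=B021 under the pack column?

No long-format row has batch=B021 and stage=pack, so the cell is null.

null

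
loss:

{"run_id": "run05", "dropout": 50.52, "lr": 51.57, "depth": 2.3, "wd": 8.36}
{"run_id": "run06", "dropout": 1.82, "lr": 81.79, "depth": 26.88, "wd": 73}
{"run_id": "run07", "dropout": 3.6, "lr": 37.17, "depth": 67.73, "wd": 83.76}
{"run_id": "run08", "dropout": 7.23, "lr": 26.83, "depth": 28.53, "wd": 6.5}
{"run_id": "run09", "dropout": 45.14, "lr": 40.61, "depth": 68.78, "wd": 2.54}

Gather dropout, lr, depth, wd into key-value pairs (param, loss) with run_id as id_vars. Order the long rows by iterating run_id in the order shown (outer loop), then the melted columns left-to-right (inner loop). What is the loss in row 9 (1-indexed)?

20 rows total (5 × 4). Row 9: index ⌊(9-1)/4⌋ = 2 into run_id → run07; (9-1) mod 4 = 0 into the melted columns → dropout.
So row 9 is (run07, dropout, 3.6); loss = 3.6.

3.6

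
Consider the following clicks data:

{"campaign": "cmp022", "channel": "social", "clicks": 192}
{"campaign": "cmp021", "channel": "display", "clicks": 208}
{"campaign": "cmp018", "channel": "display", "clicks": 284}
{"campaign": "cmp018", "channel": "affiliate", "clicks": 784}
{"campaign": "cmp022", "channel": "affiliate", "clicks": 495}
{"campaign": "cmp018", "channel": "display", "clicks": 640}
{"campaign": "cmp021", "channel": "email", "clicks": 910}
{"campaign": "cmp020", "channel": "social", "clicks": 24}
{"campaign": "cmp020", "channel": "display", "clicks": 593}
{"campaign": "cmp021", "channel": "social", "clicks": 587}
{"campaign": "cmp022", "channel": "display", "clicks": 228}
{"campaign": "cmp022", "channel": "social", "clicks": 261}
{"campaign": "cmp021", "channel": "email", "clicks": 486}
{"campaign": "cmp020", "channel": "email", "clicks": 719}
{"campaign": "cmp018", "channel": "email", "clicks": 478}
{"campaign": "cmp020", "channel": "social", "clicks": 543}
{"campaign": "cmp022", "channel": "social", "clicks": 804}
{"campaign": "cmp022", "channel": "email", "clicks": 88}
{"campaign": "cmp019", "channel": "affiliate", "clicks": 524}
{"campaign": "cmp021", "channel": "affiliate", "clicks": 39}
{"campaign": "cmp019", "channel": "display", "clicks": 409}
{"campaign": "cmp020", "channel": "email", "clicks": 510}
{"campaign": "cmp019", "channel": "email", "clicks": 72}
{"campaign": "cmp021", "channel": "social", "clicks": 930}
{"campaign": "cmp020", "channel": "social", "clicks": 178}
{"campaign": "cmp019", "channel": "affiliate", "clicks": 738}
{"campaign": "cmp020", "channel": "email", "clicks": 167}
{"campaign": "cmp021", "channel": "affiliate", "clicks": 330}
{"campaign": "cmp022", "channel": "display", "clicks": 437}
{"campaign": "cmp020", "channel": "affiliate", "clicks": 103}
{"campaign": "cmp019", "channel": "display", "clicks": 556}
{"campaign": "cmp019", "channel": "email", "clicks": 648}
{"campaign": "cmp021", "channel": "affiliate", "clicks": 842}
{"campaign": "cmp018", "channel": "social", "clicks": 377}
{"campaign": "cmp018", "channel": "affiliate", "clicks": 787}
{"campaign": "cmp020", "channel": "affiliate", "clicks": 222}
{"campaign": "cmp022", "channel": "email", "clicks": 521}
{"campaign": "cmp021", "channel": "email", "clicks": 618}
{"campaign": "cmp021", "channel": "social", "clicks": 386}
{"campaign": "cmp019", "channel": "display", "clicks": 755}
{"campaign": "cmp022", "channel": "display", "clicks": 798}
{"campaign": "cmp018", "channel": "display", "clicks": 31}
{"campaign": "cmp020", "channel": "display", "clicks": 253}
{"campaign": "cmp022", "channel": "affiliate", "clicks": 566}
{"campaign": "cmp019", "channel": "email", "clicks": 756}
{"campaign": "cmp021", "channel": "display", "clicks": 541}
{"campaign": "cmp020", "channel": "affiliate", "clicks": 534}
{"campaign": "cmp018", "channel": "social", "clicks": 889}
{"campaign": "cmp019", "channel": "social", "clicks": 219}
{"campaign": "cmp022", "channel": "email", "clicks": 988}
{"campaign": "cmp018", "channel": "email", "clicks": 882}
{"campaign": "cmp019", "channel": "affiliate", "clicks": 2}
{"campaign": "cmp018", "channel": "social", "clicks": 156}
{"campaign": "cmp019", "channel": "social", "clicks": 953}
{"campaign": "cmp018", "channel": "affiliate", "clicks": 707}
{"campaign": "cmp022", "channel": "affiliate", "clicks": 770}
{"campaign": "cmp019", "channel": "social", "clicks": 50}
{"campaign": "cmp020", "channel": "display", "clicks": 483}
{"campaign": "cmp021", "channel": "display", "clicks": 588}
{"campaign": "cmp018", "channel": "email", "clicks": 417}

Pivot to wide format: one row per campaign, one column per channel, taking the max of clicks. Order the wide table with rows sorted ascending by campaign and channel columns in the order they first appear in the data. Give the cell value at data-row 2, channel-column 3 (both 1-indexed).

738

With rows sorted ascending by campaign, row 2 is campaign=cmp019. channel columns in first-appearance order: social, display, affiliate, email; column 3 is affiliate.
Long rows with campaign=cmp019, channel=affiliate: max(524, 738, 2) = 738.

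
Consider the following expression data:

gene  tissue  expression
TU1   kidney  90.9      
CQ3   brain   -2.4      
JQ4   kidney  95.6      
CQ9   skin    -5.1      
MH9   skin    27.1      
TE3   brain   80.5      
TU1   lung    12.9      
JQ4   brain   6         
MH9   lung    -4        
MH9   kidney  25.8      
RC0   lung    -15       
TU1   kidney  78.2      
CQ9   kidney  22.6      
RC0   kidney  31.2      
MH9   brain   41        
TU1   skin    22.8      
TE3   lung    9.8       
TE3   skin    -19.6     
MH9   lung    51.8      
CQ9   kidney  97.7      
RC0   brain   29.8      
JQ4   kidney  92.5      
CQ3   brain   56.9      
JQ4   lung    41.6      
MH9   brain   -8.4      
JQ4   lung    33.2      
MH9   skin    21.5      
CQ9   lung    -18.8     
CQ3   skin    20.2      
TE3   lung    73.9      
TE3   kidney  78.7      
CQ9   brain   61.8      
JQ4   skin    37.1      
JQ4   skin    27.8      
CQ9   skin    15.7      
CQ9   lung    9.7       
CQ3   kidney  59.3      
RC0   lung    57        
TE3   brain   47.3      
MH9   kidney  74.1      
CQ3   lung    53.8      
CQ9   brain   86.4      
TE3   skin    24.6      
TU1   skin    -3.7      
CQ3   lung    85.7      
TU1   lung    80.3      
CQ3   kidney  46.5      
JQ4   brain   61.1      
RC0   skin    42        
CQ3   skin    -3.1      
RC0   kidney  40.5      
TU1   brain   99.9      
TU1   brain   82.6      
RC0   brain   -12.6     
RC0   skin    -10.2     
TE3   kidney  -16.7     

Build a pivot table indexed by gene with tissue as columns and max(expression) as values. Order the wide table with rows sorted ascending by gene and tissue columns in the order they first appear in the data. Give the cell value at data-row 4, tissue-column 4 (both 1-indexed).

51.8

With rows sorted ascending by gene, row 4 is gene=MH9. tissue columns in first-appearance order: kidney, brain, skin, lung; column 4 is lung.
Long rows with gene=MH9, tissue=lung: max(-4, 51.8) = 51.8.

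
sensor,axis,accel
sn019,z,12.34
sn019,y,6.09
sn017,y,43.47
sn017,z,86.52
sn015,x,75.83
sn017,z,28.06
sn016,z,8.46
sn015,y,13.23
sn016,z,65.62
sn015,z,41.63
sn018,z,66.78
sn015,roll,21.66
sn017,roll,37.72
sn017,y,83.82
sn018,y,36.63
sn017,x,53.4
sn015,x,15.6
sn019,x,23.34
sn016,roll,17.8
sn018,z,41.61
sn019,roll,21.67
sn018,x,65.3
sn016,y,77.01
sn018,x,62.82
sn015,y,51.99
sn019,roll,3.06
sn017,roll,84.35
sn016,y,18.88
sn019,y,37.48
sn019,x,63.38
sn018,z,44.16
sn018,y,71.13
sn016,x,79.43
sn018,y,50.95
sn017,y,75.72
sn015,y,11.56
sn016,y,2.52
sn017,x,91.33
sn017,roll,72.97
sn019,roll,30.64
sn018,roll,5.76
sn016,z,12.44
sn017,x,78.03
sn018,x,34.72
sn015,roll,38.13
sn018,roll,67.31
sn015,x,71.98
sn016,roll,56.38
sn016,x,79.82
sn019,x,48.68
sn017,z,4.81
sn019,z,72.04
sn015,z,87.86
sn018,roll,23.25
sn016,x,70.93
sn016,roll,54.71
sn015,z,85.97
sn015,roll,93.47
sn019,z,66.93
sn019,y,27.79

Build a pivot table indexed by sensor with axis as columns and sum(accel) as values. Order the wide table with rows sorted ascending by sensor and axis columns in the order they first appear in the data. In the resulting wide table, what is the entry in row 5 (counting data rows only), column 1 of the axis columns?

151.31

With rows sorted ascending by sensor, row 5 is sensor=sn019. axis columns in first-appearance order: z, y, x, roll; column 1 is z.
Long rows with sensor=sn019, axis=z: 12.34 + 72.04 + 66.93 = 151.31.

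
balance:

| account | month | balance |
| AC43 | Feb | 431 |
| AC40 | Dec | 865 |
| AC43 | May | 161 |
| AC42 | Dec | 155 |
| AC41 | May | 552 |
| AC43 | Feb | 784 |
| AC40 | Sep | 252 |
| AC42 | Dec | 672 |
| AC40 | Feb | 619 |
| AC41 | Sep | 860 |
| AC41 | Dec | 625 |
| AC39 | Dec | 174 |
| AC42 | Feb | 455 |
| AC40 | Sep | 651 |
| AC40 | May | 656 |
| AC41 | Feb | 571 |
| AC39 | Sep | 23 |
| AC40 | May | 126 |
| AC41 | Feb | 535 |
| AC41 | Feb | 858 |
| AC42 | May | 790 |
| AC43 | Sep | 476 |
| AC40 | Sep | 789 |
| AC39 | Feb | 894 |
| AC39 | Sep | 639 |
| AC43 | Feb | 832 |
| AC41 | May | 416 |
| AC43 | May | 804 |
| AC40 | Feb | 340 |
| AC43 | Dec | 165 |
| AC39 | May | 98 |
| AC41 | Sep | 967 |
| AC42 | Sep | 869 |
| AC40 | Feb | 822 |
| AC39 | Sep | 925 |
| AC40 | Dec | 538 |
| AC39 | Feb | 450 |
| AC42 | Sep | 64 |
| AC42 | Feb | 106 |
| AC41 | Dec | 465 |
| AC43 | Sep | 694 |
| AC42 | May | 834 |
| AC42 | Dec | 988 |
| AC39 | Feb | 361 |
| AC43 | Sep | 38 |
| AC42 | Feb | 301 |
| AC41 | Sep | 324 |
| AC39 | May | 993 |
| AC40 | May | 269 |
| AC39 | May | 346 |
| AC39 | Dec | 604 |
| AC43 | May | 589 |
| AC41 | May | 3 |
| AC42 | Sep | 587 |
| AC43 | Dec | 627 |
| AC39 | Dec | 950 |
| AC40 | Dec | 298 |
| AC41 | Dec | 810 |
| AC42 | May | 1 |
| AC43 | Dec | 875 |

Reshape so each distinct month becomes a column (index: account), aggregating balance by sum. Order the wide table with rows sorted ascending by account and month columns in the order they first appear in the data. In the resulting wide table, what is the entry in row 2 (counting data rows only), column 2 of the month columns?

1701

With rows sorted ascending by account, row 2 is account=AC40. month columns in first-appearance order: Feb, Dec, May, Sep; column 2 is Dec.
Long rows with account=AC40, month=Dec: 865 + 538 + 298 = 1701.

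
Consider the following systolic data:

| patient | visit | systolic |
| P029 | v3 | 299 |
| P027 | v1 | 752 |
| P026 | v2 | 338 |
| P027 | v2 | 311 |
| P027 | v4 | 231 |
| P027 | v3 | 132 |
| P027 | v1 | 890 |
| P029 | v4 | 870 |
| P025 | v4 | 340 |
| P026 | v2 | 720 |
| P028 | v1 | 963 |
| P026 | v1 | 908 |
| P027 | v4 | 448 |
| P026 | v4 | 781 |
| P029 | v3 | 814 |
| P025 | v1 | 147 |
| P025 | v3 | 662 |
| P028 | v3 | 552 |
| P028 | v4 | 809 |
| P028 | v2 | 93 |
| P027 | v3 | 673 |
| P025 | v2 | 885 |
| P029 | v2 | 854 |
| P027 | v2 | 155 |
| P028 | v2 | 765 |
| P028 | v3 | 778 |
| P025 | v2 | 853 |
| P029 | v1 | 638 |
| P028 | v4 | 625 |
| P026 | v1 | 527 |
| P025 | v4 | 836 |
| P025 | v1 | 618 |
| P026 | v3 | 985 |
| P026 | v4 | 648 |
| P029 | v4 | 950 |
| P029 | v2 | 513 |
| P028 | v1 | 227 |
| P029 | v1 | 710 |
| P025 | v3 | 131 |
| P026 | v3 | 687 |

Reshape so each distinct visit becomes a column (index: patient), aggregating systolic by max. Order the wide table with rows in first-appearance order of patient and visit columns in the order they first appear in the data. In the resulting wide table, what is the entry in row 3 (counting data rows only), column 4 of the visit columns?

With rows in first-appearance order of patient, row 3 is patient=P026. visit columns in first-appearance order: v3, v1, v2, v4; column 4 is v4.
Long rows with patient=P026, visit=v4: max(781, 648) = 781.

781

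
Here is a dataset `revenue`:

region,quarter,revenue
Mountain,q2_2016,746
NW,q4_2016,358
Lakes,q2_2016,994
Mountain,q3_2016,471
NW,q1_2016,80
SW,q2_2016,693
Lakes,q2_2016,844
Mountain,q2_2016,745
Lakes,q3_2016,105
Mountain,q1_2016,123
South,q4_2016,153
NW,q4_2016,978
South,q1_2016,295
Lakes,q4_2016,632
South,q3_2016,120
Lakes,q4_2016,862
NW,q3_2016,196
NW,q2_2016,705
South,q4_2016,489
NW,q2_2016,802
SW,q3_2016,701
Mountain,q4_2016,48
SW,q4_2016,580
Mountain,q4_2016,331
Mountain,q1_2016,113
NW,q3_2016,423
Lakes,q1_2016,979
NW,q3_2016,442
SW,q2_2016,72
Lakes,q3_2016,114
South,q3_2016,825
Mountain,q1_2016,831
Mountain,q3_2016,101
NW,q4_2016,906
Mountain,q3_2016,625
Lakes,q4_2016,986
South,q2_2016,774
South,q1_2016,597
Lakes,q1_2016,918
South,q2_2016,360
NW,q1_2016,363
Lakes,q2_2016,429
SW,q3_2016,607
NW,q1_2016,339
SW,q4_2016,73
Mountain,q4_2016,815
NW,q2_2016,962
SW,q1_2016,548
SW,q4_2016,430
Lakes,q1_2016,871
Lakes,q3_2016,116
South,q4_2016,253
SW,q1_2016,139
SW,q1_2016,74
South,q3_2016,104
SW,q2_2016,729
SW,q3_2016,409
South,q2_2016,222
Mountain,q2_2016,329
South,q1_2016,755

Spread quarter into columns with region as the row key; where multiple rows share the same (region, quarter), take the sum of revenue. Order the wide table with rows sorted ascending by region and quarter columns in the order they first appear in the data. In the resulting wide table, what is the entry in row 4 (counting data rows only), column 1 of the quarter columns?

With rows sorted ascending by region, row 4 is region=SW. quarter columns in first-appearance order: q2_2016, q4_2016, q3_2016, q1_2016; column 1 is q2_2016.
Long rows with region=SW, quarter=q2_2016: 693 + 72 + 729 = 1494.

1494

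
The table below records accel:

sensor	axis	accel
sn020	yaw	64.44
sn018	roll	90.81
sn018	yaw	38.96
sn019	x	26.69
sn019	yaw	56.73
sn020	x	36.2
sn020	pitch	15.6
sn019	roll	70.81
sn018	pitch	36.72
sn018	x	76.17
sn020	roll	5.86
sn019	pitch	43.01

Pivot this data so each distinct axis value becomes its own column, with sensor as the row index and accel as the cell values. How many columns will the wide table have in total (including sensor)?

5

1 column for sensor plus 4 distinct axis values → 5 columns.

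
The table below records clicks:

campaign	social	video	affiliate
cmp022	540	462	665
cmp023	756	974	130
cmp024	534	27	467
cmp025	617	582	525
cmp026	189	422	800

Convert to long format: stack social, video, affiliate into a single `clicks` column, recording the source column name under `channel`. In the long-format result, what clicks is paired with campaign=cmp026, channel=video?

422

Unpivoting turns each (campaign, wide-column) pair into one long row.
The wide cell at row cmp026, column video holds 422, so the long row (cmp026, video) has clicks=422.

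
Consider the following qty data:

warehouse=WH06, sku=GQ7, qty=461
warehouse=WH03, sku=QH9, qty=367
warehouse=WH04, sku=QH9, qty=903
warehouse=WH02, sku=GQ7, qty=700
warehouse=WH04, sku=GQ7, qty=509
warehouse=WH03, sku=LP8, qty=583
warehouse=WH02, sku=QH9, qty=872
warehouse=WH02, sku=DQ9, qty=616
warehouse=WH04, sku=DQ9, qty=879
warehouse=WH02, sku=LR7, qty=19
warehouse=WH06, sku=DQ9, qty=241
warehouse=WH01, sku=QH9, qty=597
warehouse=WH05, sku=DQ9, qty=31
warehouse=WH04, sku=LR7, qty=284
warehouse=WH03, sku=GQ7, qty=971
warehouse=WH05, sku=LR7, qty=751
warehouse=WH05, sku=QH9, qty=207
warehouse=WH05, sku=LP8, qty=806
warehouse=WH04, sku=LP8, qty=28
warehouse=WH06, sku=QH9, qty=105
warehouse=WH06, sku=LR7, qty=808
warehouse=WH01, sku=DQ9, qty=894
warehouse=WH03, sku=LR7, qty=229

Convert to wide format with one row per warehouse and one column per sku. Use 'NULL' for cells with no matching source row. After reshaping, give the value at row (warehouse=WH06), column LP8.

No long-format row has warehouse=WH06 and sku=LP8, so the cell is NULL.

NULL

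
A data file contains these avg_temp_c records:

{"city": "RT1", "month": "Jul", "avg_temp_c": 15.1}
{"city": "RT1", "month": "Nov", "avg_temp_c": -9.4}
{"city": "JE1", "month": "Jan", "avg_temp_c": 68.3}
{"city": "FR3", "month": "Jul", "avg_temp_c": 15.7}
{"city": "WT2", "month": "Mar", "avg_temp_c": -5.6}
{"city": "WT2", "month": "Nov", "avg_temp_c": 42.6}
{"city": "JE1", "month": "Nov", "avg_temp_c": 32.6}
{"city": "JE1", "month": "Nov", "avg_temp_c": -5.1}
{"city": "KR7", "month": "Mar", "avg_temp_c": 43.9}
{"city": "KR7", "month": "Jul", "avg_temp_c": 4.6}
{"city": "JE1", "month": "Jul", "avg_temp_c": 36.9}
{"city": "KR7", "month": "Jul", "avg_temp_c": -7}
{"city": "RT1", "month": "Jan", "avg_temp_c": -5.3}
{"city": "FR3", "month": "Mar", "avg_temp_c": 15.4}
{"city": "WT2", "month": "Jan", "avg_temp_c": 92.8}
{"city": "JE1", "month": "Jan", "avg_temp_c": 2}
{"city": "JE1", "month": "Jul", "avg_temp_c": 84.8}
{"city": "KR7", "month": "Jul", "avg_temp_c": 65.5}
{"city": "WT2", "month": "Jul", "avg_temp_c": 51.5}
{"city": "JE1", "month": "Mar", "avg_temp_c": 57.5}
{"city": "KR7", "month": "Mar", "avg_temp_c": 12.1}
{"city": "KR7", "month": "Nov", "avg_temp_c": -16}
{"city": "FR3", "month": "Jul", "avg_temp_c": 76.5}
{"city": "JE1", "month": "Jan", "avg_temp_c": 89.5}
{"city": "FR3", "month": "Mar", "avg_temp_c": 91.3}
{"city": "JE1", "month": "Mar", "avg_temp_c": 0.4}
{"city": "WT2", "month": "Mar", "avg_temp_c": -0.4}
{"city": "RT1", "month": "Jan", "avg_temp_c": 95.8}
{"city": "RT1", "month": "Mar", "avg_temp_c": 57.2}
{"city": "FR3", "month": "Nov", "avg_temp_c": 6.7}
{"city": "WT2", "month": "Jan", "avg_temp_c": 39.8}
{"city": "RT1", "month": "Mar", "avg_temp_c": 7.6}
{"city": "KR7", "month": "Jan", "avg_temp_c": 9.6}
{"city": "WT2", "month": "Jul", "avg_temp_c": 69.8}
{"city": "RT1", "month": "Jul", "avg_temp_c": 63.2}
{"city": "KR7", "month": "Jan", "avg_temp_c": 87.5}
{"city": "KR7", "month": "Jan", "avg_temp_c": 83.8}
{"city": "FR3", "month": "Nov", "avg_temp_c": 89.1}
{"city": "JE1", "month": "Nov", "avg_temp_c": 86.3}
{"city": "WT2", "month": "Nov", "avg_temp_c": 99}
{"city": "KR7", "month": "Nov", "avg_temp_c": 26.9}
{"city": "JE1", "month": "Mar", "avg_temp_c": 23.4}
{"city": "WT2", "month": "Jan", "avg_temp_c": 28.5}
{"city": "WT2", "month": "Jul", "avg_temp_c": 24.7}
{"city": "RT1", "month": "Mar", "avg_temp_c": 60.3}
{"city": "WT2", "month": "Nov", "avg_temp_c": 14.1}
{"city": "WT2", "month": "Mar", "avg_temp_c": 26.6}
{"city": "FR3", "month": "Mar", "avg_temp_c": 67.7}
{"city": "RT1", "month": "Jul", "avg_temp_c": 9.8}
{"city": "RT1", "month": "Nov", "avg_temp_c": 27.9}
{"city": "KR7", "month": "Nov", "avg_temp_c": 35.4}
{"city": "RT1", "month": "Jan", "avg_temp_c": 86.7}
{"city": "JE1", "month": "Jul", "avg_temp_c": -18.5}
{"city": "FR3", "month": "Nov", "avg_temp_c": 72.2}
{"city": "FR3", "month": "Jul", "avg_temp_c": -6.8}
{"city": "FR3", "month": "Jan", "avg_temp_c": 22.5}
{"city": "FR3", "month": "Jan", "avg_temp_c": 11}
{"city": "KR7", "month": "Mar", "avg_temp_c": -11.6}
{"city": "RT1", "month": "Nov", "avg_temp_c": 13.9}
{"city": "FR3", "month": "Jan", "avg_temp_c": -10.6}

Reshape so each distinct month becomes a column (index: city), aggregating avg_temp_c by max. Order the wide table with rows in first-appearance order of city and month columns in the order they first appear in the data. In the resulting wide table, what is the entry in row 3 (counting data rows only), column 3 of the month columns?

With rows in first-appearance order of city, row 3 is city=FR3. month columns in first-appearance order: Jul, Nov, Jan, Mar; column 3 is Jan.
Long rows with city=FR3, month=Jan: max(22.5, 11, -10.6) = 22.5.

22.5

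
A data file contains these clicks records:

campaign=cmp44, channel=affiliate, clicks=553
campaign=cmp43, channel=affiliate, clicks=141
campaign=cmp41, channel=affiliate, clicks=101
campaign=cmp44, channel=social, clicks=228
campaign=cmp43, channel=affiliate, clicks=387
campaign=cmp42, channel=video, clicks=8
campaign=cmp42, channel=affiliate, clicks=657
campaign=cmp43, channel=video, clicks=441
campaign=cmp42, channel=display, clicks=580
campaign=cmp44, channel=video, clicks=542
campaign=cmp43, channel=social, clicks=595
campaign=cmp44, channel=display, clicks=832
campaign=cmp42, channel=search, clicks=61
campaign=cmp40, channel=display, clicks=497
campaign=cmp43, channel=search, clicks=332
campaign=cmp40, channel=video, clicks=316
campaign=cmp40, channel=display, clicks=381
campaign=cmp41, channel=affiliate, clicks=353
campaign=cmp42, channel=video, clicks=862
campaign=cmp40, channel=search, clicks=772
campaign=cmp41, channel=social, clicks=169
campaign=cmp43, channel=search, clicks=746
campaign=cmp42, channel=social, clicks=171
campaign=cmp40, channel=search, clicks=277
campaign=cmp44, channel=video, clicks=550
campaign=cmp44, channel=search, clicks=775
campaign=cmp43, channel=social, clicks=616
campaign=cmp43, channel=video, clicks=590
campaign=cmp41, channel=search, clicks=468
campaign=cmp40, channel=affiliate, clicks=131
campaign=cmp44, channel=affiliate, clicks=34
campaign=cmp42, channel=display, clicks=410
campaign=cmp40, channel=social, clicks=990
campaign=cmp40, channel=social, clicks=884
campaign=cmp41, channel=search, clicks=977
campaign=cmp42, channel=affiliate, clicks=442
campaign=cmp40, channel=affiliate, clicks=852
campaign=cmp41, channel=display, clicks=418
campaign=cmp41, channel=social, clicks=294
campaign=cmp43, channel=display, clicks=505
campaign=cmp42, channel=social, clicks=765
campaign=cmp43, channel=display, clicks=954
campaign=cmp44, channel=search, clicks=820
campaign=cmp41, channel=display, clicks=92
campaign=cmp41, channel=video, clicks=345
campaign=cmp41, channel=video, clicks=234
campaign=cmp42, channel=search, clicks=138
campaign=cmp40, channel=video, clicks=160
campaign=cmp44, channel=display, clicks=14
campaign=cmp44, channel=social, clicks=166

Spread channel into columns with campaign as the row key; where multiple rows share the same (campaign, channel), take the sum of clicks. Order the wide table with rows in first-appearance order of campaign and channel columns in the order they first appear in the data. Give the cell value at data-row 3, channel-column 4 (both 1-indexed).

510

With rows in first-appearance order of campaign, row 3 is campaign=cmp41. channel columns in first-appearance order: affiliate, social, video, display, search; column 4 is display.
Long rows with campaign=cmp41, channel=display: 418 + 92 = 510.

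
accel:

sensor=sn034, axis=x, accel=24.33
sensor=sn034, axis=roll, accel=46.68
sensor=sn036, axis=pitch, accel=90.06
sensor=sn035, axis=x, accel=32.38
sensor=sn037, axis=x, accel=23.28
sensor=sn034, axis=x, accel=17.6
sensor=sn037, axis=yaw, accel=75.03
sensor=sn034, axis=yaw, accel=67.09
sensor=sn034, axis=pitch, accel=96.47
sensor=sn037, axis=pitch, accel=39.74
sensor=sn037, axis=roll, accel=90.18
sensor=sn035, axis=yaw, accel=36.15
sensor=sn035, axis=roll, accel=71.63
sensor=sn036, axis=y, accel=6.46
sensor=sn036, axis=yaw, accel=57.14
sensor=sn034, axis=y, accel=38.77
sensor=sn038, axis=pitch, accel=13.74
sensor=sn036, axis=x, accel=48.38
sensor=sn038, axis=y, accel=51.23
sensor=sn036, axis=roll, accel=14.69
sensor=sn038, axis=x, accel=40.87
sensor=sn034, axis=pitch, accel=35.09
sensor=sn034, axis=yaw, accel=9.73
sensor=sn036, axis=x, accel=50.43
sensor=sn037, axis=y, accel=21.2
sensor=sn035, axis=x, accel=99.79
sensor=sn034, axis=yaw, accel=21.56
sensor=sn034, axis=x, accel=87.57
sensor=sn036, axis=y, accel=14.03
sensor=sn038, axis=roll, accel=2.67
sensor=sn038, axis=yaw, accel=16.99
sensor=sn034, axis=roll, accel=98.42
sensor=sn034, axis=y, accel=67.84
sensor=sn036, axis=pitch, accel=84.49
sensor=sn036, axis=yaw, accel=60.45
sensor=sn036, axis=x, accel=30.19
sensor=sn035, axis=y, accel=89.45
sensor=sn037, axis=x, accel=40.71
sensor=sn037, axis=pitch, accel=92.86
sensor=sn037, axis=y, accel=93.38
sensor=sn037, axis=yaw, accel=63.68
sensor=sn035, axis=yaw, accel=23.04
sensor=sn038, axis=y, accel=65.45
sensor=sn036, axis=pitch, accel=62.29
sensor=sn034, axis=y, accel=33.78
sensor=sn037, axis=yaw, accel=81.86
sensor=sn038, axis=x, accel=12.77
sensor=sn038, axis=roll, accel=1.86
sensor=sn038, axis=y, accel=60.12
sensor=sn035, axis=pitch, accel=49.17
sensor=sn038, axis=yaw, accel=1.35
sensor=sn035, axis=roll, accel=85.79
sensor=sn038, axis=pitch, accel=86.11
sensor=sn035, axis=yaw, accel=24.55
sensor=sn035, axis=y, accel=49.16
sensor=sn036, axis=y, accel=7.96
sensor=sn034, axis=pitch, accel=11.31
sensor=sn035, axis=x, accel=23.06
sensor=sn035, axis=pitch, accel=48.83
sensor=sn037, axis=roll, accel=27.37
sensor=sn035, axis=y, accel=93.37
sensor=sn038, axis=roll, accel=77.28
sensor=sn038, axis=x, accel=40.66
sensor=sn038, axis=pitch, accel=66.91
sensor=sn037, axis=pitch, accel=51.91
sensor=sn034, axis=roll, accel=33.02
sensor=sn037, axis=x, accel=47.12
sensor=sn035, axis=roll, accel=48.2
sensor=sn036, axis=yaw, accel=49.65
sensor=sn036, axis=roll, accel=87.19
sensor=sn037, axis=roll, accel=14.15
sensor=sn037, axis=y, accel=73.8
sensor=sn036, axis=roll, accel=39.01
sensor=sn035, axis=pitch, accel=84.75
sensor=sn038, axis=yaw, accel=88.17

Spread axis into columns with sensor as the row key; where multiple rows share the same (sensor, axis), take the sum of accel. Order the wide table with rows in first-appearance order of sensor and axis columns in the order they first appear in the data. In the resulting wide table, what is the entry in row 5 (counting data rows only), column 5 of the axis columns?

With rows in first-appearance order of sensor, row 5 is sensor=sn038. axis columns in first-appearance order: x, roll, pitch, yaw, y; column 5 is y.
Long rows with sensor=sn038, axis=y: 51.23 + 65.45 + 60.12 = 176.80.

176.80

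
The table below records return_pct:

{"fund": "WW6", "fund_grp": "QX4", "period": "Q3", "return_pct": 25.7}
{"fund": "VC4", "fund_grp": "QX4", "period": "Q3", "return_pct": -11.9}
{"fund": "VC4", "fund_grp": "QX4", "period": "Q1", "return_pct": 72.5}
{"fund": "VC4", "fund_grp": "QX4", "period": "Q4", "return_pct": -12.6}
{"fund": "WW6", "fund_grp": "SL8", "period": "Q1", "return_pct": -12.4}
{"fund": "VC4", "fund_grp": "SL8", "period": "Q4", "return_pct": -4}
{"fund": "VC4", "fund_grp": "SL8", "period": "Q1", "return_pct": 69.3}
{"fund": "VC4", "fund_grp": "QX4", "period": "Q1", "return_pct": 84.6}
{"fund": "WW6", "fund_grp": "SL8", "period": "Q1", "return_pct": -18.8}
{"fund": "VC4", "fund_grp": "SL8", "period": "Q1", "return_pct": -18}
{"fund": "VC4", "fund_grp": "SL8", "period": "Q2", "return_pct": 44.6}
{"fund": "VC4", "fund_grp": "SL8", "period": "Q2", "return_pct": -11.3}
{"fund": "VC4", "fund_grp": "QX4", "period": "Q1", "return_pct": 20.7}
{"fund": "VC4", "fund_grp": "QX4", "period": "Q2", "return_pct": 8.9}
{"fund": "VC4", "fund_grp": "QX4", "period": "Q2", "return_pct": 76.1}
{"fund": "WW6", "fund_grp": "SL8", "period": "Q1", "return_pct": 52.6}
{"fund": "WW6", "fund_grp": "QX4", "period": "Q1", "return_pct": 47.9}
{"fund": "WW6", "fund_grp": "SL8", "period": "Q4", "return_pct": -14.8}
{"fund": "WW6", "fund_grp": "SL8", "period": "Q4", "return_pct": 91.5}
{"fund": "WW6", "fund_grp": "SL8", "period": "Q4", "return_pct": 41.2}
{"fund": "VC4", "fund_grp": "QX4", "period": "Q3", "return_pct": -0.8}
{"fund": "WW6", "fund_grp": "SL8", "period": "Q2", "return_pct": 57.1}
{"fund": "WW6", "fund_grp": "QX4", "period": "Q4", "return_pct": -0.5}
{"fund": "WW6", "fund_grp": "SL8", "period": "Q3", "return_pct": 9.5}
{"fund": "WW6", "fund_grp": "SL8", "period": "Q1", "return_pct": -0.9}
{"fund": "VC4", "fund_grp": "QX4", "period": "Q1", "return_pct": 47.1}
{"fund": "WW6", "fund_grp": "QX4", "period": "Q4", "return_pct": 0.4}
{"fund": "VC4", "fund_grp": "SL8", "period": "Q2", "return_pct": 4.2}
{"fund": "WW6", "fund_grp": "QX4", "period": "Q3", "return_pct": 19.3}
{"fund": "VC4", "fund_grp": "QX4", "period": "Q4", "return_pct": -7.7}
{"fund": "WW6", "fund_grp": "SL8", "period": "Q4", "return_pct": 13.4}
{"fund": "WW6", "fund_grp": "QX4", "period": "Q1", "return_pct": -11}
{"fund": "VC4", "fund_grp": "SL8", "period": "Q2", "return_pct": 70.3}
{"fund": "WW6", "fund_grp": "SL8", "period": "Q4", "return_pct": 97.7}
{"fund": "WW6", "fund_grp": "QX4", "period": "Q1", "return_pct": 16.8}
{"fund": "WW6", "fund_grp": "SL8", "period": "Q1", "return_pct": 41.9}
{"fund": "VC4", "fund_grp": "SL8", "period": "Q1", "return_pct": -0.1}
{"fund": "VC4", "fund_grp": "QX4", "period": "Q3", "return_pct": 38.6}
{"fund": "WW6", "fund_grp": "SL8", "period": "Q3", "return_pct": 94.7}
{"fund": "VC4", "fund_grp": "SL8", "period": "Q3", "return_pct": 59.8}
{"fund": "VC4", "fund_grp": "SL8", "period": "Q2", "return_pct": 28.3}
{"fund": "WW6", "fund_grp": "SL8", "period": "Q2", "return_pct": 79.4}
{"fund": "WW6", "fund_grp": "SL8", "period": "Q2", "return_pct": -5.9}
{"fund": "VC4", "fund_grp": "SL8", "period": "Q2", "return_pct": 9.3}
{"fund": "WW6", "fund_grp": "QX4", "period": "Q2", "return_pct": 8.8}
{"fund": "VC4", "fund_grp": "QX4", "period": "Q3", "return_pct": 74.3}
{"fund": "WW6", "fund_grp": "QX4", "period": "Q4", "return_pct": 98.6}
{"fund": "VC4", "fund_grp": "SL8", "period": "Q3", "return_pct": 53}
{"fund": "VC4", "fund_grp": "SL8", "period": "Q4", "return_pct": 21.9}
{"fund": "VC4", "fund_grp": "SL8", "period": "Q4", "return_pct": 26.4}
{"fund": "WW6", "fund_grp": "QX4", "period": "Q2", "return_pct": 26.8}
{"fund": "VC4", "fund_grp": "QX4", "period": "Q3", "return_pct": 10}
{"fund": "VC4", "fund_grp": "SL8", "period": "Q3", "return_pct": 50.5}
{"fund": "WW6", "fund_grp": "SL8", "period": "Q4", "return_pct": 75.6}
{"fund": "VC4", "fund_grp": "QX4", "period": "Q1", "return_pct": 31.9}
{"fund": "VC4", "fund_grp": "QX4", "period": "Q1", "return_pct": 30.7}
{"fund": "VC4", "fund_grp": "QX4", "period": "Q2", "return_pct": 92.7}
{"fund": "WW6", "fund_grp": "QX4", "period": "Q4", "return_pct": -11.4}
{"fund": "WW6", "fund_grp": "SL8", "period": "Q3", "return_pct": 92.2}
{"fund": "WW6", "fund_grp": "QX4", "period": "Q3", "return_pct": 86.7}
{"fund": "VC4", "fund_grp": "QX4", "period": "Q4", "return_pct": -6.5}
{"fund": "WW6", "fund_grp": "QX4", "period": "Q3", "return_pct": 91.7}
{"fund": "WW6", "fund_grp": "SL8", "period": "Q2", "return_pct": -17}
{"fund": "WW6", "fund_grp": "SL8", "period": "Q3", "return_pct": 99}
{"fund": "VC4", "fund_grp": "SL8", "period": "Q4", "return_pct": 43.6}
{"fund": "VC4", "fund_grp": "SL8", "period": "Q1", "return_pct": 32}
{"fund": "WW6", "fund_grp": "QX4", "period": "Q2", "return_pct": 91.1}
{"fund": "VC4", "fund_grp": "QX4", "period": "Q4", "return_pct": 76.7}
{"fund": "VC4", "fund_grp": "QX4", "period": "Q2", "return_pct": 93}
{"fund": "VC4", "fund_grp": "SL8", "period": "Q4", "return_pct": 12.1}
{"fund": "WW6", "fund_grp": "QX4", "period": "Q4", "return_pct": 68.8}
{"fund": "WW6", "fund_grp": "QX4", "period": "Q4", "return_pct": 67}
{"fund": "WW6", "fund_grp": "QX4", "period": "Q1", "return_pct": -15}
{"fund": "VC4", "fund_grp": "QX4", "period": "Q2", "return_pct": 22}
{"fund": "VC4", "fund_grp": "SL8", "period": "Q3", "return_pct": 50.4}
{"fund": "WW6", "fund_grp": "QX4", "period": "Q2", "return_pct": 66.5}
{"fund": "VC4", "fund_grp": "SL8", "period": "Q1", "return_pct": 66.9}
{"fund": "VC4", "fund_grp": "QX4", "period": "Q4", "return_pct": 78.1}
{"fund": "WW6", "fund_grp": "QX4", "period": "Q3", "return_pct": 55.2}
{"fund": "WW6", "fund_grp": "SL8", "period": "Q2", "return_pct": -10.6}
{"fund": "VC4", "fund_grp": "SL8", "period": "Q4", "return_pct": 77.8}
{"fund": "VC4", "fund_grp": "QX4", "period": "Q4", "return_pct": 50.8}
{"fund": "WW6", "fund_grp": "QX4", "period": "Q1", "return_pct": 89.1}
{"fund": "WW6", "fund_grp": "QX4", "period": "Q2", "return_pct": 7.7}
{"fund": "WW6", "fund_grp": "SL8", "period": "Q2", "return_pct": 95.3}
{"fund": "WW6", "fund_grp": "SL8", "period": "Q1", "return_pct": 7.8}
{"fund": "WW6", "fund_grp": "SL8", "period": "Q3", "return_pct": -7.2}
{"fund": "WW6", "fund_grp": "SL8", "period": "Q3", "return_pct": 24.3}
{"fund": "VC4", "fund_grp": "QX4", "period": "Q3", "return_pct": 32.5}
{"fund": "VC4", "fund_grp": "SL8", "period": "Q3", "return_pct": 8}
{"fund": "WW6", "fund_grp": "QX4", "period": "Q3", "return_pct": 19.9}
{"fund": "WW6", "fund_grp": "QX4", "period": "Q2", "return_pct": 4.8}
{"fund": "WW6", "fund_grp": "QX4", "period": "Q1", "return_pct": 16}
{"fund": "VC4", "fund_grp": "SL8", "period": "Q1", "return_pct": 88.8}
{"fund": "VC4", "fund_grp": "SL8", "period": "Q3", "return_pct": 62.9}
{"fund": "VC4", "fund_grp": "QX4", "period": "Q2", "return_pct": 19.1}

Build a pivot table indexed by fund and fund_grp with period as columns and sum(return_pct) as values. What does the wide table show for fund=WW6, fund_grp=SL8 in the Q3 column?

Rows with fund=WW6, fund_grp=SL8 and period=Q3: return_pct values are 9.5, 94.7, 92.2, 99, -7.2, 24.3.
9.5 + 94.7 + 92.2 + 99 + -7.2 + 24.3 = 312.5.

312.5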